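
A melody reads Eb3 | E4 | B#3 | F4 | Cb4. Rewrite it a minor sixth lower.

G2 G#3 D##3 A3 Eb3

Eb3 → G2
E4 → G#3
B#3 → D##3
F4 → A3
Cb4 → Eb3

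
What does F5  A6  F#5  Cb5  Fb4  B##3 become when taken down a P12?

Bb3 D5 B3 Fb3 Bbb2 E##2

F5 → Bb3
A6 → D5
F#5 → B3
Cb5 → Fb3
Fb4 → Bbb2
B##3 → E##2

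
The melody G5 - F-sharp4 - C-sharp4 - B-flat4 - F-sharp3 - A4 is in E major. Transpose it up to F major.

Ab5 G4 D4 Cb5 G3 Bb4

E major to F major up is a minor second, so every note moves up by that interval.
G5 to Ab5
F#4 to G4
C#4 to D4
Bb4 to Cb5
F#3 to G3
A4 to Bb4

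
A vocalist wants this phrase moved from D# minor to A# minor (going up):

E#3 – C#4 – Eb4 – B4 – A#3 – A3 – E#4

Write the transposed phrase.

D# minor to A# minor up is a perfect fifth, so every note moves up by that interval.
E#3 gives B#3
C#4 gives G#4
Eb4 gives Bb4
B4 gives F#5
A#3 gives E#4
A3 gives E4
E#4 gives B#4

B#3 G#4 Bb4 F#5 E#4 E4 B#4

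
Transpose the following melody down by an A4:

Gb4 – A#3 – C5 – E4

Gb4: a fourth down reaches D, and 6 semitones makes it Dbb4.
A#3 down an augmented fourth is E3.
An augmented fourth down from C5 gives Gb4.
E4: a fourth down reaches B, and 6 semitones makes it Bb3.

Dbb4 E3 Gb4 Bb3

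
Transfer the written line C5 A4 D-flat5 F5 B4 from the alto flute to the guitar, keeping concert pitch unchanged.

G5 E5 Ab5 C6 F#5

First find concert pitch: the alto flute sounds a perfect fourth below written, so C5 A4 D-flat5 F5 B4 sounds G4 E4 Ab4 C5 F#4.
Then write for guitar: it sounds a perfect octave below written, so the part must be a perfect octave above concert.
G4 → G5
E4 → E5
Ab4 → Ab5
C5 → C6
F#4 → F#5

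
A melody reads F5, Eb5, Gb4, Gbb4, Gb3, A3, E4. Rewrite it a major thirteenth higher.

D7 C7 Eb6 Ebb6 Eb5 F#5 C#6

F5 up a major thirteenth is D7.
Eb5 up a major thirteenth is C7.
Gb4 up a major thirteenth is Eb6.
Gbb4: a thirteenth up reaches E, and 21 semitones makes it Ebb6.
A major thirteenth up from Gb3 gives Eb5.
A major thirteenth up from A3 gives F#5.
E4 up a major thirteenth is C#6.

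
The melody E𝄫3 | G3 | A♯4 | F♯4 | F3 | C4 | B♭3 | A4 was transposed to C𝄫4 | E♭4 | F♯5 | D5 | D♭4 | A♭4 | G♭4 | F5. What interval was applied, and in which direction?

Take the first pair: Ebb3 → Cbb4. E to C spans 6 letter names, so the interval is some kind of sixth.
Ebb3 to Cbb4 is 8 semitones, which makes it a minor sixth; the second version is higher, so the direction is up.
Checking another pair — A4 → F5 — gives the same interval.

up a minor sixth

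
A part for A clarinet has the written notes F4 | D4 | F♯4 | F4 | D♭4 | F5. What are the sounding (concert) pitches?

Written C4 on the A clarinet sounds as A3, a minor third lower; apply that shift to every note.
F4 → D4
D4 → B3
F#4 → D#4
F4 → D4
Db4 → Bb3
F5 → D5

D4 B3 D#4 D4 Bb3 D5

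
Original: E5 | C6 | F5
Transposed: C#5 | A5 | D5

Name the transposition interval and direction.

down a minor third

Take the first pair: E5 → C#5. E to C spans 3 letter names, so the interval is some kind of third.
C#5 to E5 is 3 semitones, which makes it a minor third; the second version is lower, so the direction is down.
Checking another pair — F5 → D5 — gives the same interval.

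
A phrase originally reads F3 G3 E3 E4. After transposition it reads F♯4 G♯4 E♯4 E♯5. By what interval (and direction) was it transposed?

up an augmented octave

From F3 to F#4 is 8 letter names — an octave of some quality.
F3 to F#4 is 13 semitones, which makes it an augmented octave; the second version is higher, so the direction is up.
Checking another pair — E4 → E#5 — gives the same interval.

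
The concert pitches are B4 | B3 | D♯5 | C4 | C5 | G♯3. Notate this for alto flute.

E5 E4 G#5 F4 F5 C#4

The alto flute sounds a perfect fourth below written, so the written part must be a perfect fourth above concert — transpose each note up.
B4 becomes E5
B3 becomes E4
D#5 becomes G#5
C4 becomes F4
C5 becomes F5
G#3 becomes C#4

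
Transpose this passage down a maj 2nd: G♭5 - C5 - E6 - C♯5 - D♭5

Fb5 Bb4 D6 B4 Cb5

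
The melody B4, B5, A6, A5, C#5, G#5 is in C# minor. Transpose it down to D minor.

C4 C5 Bb5 Bb4 D4 A4

From C# down to D is a major seventh; apply that to each pitch.
B4 gives C4
B5 gives C5
A6 gives Bb5
A5 gives Bb4
C#5 gives D4
G#5 gives A4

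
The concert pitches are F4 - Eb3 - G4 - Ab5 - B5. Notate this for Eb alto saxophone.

D5 C4 E5 F6 G#6

Written C4 sounds as Eb3 on the Eb alto saxophone, so concert pitches are written a major sixth up.
F4 to D5
Eb3 to C4
G4 to E5
Ab5 to F6
B5 to G#6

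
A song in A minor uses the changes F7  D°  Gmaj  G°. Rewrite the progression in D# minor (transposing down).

B7 G#° C#maj C#°

A minor down to D# minor is a diminished fifth; each chord root moves by that interval while the quality stays the same.
F7: root F down a diminished fifth → B, giving B7.
D°: root D down a diminished fifth → G#, giving G#°.
Gmaj: root G down a diminished fifth → C#, giving C#maj.
G°: root G down a diminished fifth → C#, giving C#°.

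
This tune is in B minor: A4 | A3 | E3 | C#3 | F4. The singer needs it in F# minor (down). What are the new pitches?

E4 E3 B2 G#2 C4

B minor to F# minor down is a perfect fourth, so every note moves down by that interval.
A4 to E4
A3 to E3
E3 to B2
C#3 to G#2
F4 to C4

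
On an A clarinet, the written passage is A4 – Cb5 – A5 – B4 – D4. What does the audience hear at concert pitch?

F#4 Ab4 F#5 G#4 B3

Written C4 on the A clarinet sounds as A3, a minor third lower; apply that shift to every note.
A4 → F#4
Cb5 → Ab4
A5 → F#5
B4 → G#4
D4 → B3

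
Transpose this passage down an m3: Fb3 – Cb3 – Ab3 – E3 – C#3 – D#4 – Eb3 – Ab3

Fb3: a third down reaches D, and 3 semitones makes it Db3.
Cb3 down a minor third is Ab2.
A minor third down from Ab3 gives F3.
A minor third down from E3 gives C#3.
C#3: a third down reaches A, and 3 semitones makes it A#2.
D#4 down a minor third is B#3.
A minor third down from Eb3 gives C3.
Ab3 down a minor third is F3.

Db3 Ab2 F3 C#3 A#2 B#3 C3 F3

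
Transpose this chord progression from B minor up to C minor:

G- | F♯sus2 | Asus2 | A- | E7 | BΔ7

Ab- Gsus2 Bbsus2 Bb- F7 CΔ7

B minor up to C minor is a minor second; each chord root moves by that interval while the quality stays the same.
G-: root G up a minor second → Ab, giving Ab-.
F♯sus2: root F♯ up a minor second → G, giving Gsus2.
Asus2: root A up a minor second → Bb, giving Bbsus2.
A-: root A up a minor second → Bb, giving Bb-.
E7: root E up a minor second → F, giving F7.
BΔ7: root B up a minor second → C, giving CΔ7.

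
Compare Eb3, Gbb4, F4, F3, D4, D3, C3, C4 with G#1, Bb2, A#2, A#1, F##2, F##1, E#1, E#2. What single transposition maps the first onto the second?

down a diminished thirteenth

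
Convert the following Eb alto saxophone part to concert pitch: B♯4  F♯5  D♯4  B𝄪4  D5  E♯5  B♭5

The Eb alto saxophone sounds a major sixth below written, so transpose each written note down a major sixth.
B#4 to D#4
F#5 to A4
D#4 to F#3
B##4 to D##4
D5 to F4
E#5 to G#4
Bb5 to Db5

D#4 A4 F#3 D##4 F4 G#4 Db5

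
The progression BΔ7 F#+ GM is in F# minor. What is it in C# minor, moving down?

F# minor down to C# minor is a perfect fourth; each chord root moves by that interval while the quality stays the same.
BΔ7: root B down a perfect fourth → F#, giving F#Δ7.
F#+: root F# down a perfect fourth → C#, giving C#+.
GM: root G down a perfect fourth → D, giving DM.

F#Δ7 C#+ DM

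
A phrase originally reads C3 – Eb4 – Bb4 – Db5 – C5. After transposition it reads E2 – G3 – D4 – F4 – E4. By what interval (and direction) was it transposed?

From C3 to E2 is 6 letter names — a sixth of some quality.
E2 to C3 is 8 semitones, which makes it a minor sixth; the second version is lower, so the direction is down.
Checking another pair — C5 → E4 — gives the same interval.

down a minor sixth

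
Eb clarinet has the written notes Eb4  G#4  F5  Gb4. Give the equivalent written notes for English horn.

Db5 F#5 Eb6 Fb5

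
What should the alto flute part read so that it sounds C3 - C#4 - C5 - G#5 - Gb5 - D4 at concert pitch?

F3 F#4 F5 C#6 Cb6 G4

The alto flute sounds a perfect fourth below written, so the written part must be a perfect fourth above concert — transpose each note up.
C3 to F3
C#4 to F#4
C5 to F5
G#5 to C#6
Gb5 to Cb6
D4 to G4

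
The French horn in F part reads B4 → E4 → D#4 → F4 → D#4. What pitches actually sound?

Written C4 on the French horn in F sounds as F3, a perfect fifth lower; apply that shift to every note.
B4 becomes E4
E4 becomes A3
D#4 becomes G#3
F4 becomes Bb3
D#4 becomes G#3

E4 A3 G#3 Bb3 G#3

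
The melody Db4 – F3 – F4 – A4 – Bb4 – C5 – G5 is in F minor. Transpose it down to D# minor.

B3 D#3 D#4 F##4 G#4 A#4 E#5

F minor to D# minor down is a diminished third, so every note moves down by that interval.
Db4 → B3
F3 → D#3
F4 → D#4
A4 → F##4
Bb4 → G#4
C5 → A#4
G5 → E#5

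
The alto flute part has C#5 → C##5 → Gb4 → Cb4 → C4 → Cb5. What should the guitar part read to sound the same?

G#5 G##5 Db5 Gb4 G4 Gb5

First find concert pitch: the alto flute sounds a perfect fourth below written, so C#5 C##5 Gb4 Cb4 C4 Cb5 sounds G#4 G##4 Db4 Gb3 G3 Gb4.
Then write for guitar: it sounds a perfect octave below written, so the part must be a perfect octave above concert.
G#4 → G#5
G##4 → G##5
Db4 → Db5
Gb3 → Gb4
G3 → G4
Gb4 → Gb5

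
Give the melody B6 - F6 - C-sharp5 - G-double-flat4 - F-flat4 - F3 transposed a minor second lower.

A#6 E6 B#4 Fb4 Eb4 E3

B6 down a minor second is A#6.
A minor second down from F6 gives E6.
C#5 down a minor second is B#4.
Gbb4: a second down reaches F, and 1 semitone makes it Fb4.
Fb4: a second down reaches E, and 1 semitone makes it Eb4.
F3 down a minor second is E3.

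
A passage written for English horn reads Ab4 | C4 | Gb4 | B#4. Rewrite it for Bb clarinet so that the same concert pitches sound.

Eb4 G3 Db4 F##4

First find concert pitch: the English horn sounds a perfect fifth below written, so Ab4 C4 Gb4 B#4 sounds Db4 F3 Cb4 E#4.
Then write for Bb clarinet: it sounds a major second below written, so the part must be a major second above concert.
Db4 → Eb4
F3 → G3
Cb4 → Db4
E#4 → F##4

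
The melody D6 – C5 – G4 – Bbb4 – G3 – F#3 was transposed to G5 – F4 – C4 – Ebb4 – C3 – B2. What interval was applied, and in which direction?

down a perfect fifth

From D6 to G5 is 5 letter names — a fifth of some quality.
G5 to D6 is 7 semitones, which makes it a perfect fifth; the second version is lower, so the direction is down.
Checking another pair — F#3 → B2 — gives the same interval.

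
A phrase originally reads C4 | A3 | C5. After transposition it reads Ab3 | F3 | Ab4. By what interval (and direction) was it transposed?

down a major third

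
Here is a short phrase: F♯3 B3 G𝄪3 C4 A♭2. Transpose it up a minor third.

A3 D4 B#3 Eb4 Cb3

A minor third up from F#3 gives A3.
B3: a third up reaches D, and 3 semitones makes it D4.
A minor third up from G##3 gives B#3.
C4 up a minor third is Eb4.
Ab2: a third up reaches C, and 3 semitones makes it Cb3.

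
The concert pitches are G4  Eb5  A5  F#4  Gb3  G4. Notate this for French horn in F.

D5 Bb5 E6 C#5 Db4 D5

The French horn in F sounds a perfect fifth below written, so the written part must be a perfect fifth above concert — transpose each note up.
G4 to D5
Eb5 to Bb5
A5 to E6
F#4 to C#5
Gb3 to Db4
G4 to D5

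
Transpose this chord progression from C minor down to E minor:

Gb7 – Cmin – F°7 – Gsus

Bb7 Emin A°7 Bsus

C minor down to E minor is a minor sixth; each chord root moves by that interval while the quality stays the same.
Gb7: root Gb down a minor sixth → Bb, giving Bb7.
Cmin: root C down a minor sixth → E, giving Emin.
F°7: root F down a minor sixth → A, giving A°7.
Gsus: root G down a minor sixth → B, giving Bsus.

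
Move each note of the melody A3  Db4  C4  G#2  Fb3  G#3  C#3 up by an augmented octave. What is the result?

A#4 D5 C#5 G##3 F4 G##4 C##4

A3 gives A#4
Db4 gives D5
C4 gives C#5
G#2 gives G##3
Fb3 gives F4
G#3 gives G##4
C#3 gives C##4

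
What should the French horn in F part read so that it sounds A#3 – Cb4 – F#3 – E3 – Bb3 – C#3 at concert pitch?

The French horn in F sounds a perfect fifth below written, so the written part must be a perfect fifth above concert — transpose each note up.
A#3 gives E#4
Cb4 gives Gb4
F#3 gives C#4
E3 gives B3
Bb3 gives F4
C#3 gives G#3

E#4 Gb4 C#4 B3 F4 G#3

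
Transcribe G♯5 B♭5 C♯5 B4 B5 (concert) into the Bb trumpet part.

A#5 C6 D#5 C#5 C#6

Written C4 sounds as Bb3 on the Bb trumpet, so concert pitches are written a major second up.
G#5 to A#5
Bb5 to C6
C#5 to D#5
B4 to C#5
B5 to C#6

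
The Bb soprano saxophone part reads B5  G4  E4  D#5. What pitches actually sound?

The Bb soprano saxophone sounds a major second below written, so transpose each written note down a major second.
B5 → A5
G4 → F4
E4 → D4
D#5 → C#5

A5 F4 D4 C#5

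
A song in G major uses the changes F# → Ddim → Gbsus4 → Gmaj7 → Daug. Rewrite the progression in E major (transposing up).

D# Bdim Ebsus4 Emaj7 Baug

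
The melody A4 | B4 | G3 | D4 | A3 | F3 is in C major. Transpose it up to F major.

D5 E5 C4 G4 D4 Bb3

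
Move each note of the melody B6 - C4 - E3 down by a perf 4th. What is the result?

F#6 G3 B2

B6 down a perfect fourth is F#6.
C4 down a perfect fourth is G3.
A perfect fourth down from E3 gives B2.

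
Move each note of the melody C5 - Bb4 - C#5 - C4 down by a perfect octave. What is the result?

A perfect octave down from C5 gives C4.
Bb4: an octave down reaches B, and 12 semitones makes it Bb3.
A perfect octave down from C#5 gives C#4.
C4: an octave down reaches C, and 12 semitones makes it C3.

C4 Bb3 C#4 C3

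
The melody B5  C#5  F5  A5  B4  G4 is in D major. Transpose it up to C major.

A6 B5 Eb6 G6 A5 F5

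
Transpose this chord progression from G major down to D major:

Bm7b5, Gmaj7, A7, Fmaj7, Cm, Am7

G major down to D major is a perfect fourth; each chord root moves by that interval while the quality stays the same.
Bm7b5: root B down a perfect fourth → F#, giving F#m7b5.
Gmaj7: root G down a perfect fourth → D, giving Dmaj7.
A7: root A down a perfect fourth → E, giving E7.
Fmaj7: root F down a perfect fourth → C, giving Cmaj7.
Cm: root C down a perfect fourth → G, giving Gm.
Am7: root A down a perfect fourth → E, giving Em7.

F#m7b5 Dmaj7 E7 Cmaj7 Gm Em7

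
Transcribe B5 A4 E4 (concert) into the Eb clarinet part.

The Eb clarinet sounds a minor third above written, so the written part must be a minor third below concert — transpose each note down.
B5 -> G#5
A4 -> F#4
E4 -> C#4

G#5 F#4 C#4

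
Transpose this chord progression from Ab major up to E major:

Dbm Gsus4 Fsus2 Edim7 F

Am D#sus4 C#sus2 B#dim7 C#

Ab major up to E major is an augmented fifth; each chord root moves by that interval while the quality stays the same.
Dbm: root Db up an augmented fifth → A, giving Am.
Gsus4: root G up an augmented fifth → D#, giving D#sus4.
Fsus2: root F up an augmented fifth → C#, giving C#sus2.
Edim7: root E up an augmented fifth → B#, giving B#dim7.
F: root F up an augmented fifth → C#, giving C#.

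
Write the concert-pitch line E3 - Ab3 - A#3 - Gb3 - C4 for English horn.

The English horn sounds a perfect fifth below written, so the written part must be a perfect fifth above concert — transpose each note up.
E3 becomes B3
Ab3 becomes Eb4
A#3 becomes E#4
Gb3 becomes Db4
C4 becomes G4

B3 Eb4 E#4 Db4 G4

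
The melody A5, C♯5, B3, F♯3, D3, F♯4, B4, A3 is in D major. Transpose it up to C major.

D major to C major up is a minor seventh, so every note moves up by that interval.
A5 becomes G6
C#5 becomes B5
B3 becomes A4
F#3 becomes E4
D3 becomes C4
F#4 becomes E5
B4 becomes A5
A3 becomes G4

G6 B5 A4 E4 C4 E5 A5 G4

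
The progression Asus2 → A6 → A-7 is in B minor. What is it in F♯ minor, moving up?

Esus2 E6 E-7

B minor up to F♯ minor is a perfect fifth; each chord root moves by that interval while the quality stays the same.
Asus2: root A up a perfect fifth → E, giving Esus2.
A6: root A up a perfect fifth → E, giving E6.
A-7: root A up a perfect fifth → E, giving E-7.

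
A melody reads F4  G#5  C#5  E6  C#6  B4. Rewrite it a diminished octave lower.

F#3 G##4 C##4 E#5 C##5 B#3

F4 becomes F#3
G#5 becomes G##4
C#5 becomes C##4
E6 becomes E#5
C#6 becomes C##5
B4 becomes B#3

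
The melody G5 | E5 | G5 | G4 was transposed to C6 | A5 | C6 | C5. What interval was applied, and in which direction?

Take the first pair: G5 → C6. G to C spans 4 letter names, so the interval is some kind of fourth.
G5 to C6 is 5 semitones, which makes it a perfect fourth; the second version is higher, so the direction is up.
Checking another pair — G4 → C5 — gives the same interval.

up a perfect fourth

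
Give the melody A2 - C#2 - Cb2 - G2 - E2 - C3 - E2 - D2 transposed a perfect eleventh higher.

A2 -> D4
C#2 -> F#3
Cb2 -> Fb3
G2 -> C4
E2 -> A3
C3 -> F4
E2 -> A3
D2 -> G3

D4 F#3 Fb3 C4 A3 F4 A3 G3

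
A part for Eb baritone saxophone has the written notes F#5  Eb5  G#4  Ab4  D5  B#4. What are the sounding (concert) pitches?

A3 Gb3 B2 Cb3 F3 D#3

The Eb baritone saxophone sounds a major thirteenth below written, so transpose each written note down a major thirteenth.
F#5 → A3
Eb5 → Gb3
G#4 → B2
Ab4 → Cb3
D5 → F3
B#4 → D#3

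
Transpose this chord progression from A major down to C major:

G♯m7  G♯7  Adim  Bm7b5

A major down to C major is a major sixth; each chord root moves by that interval while the quality stays the same.
G♯m7: root G♯ down a major sixth → B, giving Bm7.
G♯7: root G♯ down a major sixth → B, giving B7.
Adim: root A down a major sixth → C, giving Cdim.
Bm7b5: root B down a major sixth → D, giving Dm7b5.

Bm7 B7 Cdim Dm7b5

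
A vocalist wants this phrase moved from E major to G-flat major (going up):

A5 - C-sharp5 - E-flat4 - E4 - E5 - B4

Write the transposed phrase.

Cb6 Eb5 Gbb4 Gb4 Gb5 Db5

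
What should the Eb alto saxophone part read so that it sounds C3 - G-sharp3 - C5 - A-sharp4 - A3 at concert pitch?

A3 E#4 A5 F##5 F#4

The Eb alto saxophone sounds a major sixth below written, so the written part must be a major sixth above concert — transpose each note up.
C3 gives A3
G#3 gives E#4
C5 gives A5
A#4 gives F##5
A3 gives F#4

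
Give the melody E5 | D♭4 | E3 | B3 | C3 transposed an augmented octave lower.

Eb4 Dbb3 Eb2 Bb2 Cb2

E5 to Eb4
Db4 to Dbb3
E3 to Eb2
B3 to Bb2
C3 to Cb2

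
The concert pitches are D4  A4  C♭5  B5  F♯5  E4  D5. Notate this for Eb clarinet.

B3 F#4 Ab4 G#5 D#5 C#4 B4

Written C4 sounds as Eb4 on the Eb clarinet, so concert pitches are written a minor third down.
D4 → B3
A4 → F#4
Cb5 → Ab4
B5 → G#5
F#5 → D#5
E4 → C#4
D5 → B4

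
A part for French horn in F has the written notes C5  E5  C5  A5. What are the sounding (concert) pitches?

The French horn in F sounds a perfect fifth below written, so transpose each written note down a perfect fifth.
C5 → F4
E5 → A4
C5 → F4
A5 → D5

F4 A4 F4 D5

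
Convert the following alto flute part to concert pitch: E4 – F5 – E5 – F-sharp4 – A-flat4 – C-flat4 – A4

B3 C5 B4 C#4 Eb4 Gb3 E4

The alto flute sounds a perfect fourth below written, so transpose each written note down a perfect fourth.
E4 → B3
F5 → C5
E5 → B4
F#4 → C#4
Ab4 → Eb4
Cb4 → Gb3
A4 → E4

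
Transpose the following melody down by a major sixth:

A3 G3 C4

C3 Bb2 Eb3

A major sixth down from A3 gives C3.
G3 down a major sixth is Bb2.
C4: a sixth down reaches E, and 9 semitones makes it Eb3.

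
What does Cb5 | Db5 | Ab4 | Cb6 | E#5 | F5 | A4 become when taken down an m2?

Bb4 C5 G4 Bb5 D##5 E5 G#4

Cb5 -> Bb4
Db5 -> C5
Ab4 -> G4
Cb6 -> Bb5
E#5 -> D##5
F5 -> E5
A4 -> G#4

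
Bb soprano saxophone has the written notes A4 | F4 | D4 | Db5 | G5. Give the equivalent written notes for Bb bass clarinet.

A5 F5 D5 Db6 G6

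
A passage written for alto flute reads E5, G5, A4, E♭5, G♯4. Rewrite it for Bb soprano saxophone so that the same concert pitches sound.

First find concert pitch: the alto flute sounds a perfect fourth below written, so E5 G5 A4 E♭5 G♯4 sounds B4 D5 E4 Bb4 D#4.
Then write for Bb soprano saxophone: it sounds a major second below written, so the part must be a major second above concert.
B4 → C#5
D5 → E5
E4 → F#4
Bb4 → C5
D#4 → E#4

C#5 E5 F#4 C5 E#4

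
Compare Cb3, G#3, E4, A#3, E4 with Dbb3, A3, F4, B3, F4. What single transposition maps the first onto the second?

From Cb3 to Dbb3 is 2 letter names — a second of some quality.
Cb3 to Dbb3 is 1 semitone, which makes it a minor second; the second version is higher, so the direction is up.
Checking another pair — E4 → F4 — gives the same interval.

up a minor second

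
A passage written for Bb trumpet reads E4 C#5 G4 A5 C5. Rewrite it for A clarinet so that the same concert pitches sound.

F4 D5 Ab4 Bb5 Db5

First find concert pitch: the Bb trumpet sounds a major second below written, so E4 C#5 G4 A5 C5 sounds D4 B4 F4 G5 Bb4.
Then write for A clarinet: it sounds a minor third below written, so the part must be a minor third above concert.
D4 → F4
B4 → D5
F4 → Ab4
G5 → Bb5
Bb4 → Db5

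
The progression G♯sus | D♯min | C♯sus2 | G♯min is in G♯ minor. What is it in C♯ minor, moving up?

C#sus G#min F#sus2 C#min

G♯ minor up to C♯ minor is a perfect fourth; each chord root moves by that interval while the quality stays the same.
G♯sus: root G♯ up a perfect fourth → C#, giving C#sus.
D♯min: root D♯ up a perfect fourth → G#, giving G#min.
C♯sus2: root C♯ up a perfect fourth → F#, giving F#sus2.
G♯min: root G♯ up a perfect fourth → C#, giving C#min.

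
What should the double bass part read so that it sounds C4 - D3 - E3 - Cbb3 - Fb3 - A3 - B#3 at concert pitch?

C5 D4 E4 Cbb4 Fb4 A4 B#4

The double bass sounds a perfect octave below written, so the written part must be a perfect octave above concert — transpose each note up.
C4 to C5
D3 to D4
E3 to E4
Cbb3 to Cbb4
Fb3 to Fb4
A3 to A4
B#3 to B#4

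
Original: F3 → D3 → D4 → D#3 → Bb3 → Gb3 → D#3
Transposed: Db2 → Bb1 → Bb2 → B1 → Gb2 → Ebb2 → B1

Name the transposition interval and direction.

Take the first pair: F3 → Db2. F to D spans 10 letter names, so the interval is some kind of tenth.
Db2 to F3 is 16 semitones, which makes it a major tenth; the second version is lower, so the direction is down.
Checking another pair — D#3 → B1 — gives the same interval.

down a major tenth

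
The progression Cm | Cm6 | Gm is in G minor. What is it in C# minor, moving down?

F#m F#m6 C#m

G minor down to C# minor is a diminished fifth; each chord root moves by that interval while the quality stays the same.
Cm: root C down a diminished fifth → F#, giving F#m.
Cm6: root C down a diminished fifth → F#, giving F#m6.
Gm: root G down a diminished fifth → C#, giving C#m.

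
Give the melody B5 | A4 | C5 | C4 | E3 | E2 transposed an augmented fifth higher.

F##6 E#5 G#5 G#4 B#3 B#2

B5 to F##6
A4 to E#5
C5 to G#5
C4 to G#4
E3 to B#3
E2 to B#2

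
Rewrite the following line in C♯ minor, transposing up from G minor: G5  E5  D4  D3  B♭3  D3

C#6 A#5 G#4 G#3 E4 G#3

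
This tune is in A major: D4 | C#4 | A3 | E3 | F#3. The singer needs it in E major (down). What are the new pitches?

A major to E major down is a perfect fourth, so every note moves down by that interval.
D4 gives A3
C#4 gives G#3
A3 gives E3
E3 gives B2
F#3 gives C#3

A3 G#3 E3 B2 C#3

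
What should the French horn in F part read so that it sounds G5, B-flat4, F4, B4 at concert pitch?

D6 F5 C5 F#5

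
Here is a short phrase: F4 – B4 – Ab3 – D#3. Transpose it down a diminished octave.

F4 gives F#3
B4 gives B#3
Ab3 gives A2
D#3 gives D##2

F#3 B#3 A2 D##2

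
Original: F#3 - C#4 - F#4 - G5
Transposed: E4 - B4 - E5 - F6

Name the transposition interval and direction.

Take the first pair: F#3 → E4. F to E spans 7 letter names, so the interval is some kind of seventh.
F#3 to E4 is 10 semitones, which makes it a minor seventh; the second version is higher, so the direction is up.
Checking another pair — G5 → F6 — gives the same interval.

up a minor seventh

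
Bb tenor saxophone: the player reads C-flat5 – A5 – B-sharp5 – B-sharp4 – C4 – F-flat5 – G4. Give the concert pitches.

Bbb3 G4 A#4 A#3 Bb2 Ebb4 F3

The Bb tenor saxophone sounds a major ninth below written, so transpose each written note down a major ninth.
Cb5 gives Bbb3
A5 gives G4
B#5 gives A#4
B#4 gives A#3
C4 gives Bb2
Fb5 gives Ebb4
G4 gives F3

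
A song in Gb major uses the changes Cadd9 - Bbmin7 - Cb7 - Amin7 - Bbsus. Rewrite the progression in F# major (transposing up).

Gb major up to F# major is an augmented seventh; each chord root moves by that interval while the quality stays the same.
Cadd9: root C up an augmented seventh → B#, giving B#add9.
Bbmin7: root Bb up an augmented seventh → A#, giving A#min7.
Cb7: root Cb up an augmented seventh → B, giving B7.
Amin7: root A up an augmented seventh → G##, giving G##min7.
Bbsus: root Bb up an augmented seventh → A#, giving A#sus.

B#add9 A#min7 B7 G##min7 A#sus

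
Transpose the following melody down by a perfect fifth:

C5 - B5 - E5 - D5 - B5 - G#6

C5 down a perfect fifth is F4.
B5: a fifth down reaches E, and 7 semitones makes it E5.
E5: a fifth down reaches A, and 7 semitones makes it A4.
D5: a fifth down reaches G, and 7 semitones makes it G4.
B5: a fifth down reaches E, and 7 semitones makes it E5.
A perfect fifth down from G#6 gives C#6.

F4 E5 A4 G4 E5 C#6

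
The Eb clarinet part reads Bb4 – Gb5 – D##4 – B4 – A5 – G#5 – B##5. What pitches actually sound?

Db5 Bbb5 F##4 D5 C6 B5 D##6

Written C4 on the Eb clarinet sounds as Eb4, a minor third higher; apply that shift to every note.
Bb4 gives Db5
Gb5 gives Bbb5
D##4 gives F##4
B4 gives D5
A5 gives C6
G#5 gives B5
B##5 gives D##6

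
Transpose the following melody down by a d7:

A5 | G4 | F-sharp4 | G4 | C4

A5 -> B#4
G4 -> A#3
F#4 -> G##3
G4 -> A#3
C4 -> D#3

B#4 A#3 G##3 A#3 D#3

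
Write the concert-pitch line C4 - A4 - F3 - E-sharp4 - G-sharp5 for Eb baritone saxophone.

A5 F#6 D5 C##6 E#7

The Eb baritone saxophone sounds a major thirteenth below written, so the written part must be a major thirteenth above concert — transpose each note up.
C4 -> A5
A4 -> F#6
F3 -> D5
E#4 -> C##6
G#5 -> E#7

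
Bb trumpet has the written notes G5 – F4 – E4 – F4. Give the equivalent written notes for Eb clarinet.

D5 C4 B3 C4

First find concert pitch: the Bb trumpet sounds a major second below written, so G5 F4 E4 F4 sounds F5 Eb4 D4 Eb4.
Then write for Eb clarinet: it sounds a minor third above written, so the part must be a minor third below concert.
F5 → D5
Eb4 → C4
D4 → B3
Eb4 → C4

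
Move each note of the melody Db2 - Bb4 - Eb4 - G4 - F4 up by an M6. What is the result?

Db2 -> Bb2
Bb4 -> G5
Eb4 -> C5
G4 -> E5
F4 -> D5

Bb2 G5 C5 E5 D5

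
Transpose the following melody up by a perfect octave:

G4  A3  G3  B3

G5 A4 G4 B4

G4 to G5
A3 to A4
G3 to G4
B3 to B4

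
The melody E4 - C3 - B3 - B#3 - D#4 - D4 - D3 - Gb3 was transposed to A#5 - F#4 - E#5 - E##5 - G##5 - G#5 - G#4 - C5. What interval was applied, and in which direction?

up an augmented eleventh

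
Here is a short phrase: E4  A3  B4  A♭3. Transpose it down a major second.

E4: a second down reaches D, and 2 semitones makes it D4.
A3: a second down reaches G, and 2 semitones makes it G3.
B4 down a major second is A4.
A major second down from Ab3 gives Gb3.

D4 G3 A4 Gb3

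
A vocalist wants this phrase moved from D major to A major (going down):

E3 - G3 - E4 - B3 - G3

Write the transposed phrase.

B2 D3 B3 F#3 D3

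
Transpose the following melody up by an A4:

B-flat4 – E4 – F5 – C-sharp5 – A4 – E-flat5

Bb4 gives E5
E4 gives A#4
F5 gives B5
C#5 gives F##5
A4 gives D#5
Eb5 gives A5

E5 A#4 B5 F##5 D#5 A5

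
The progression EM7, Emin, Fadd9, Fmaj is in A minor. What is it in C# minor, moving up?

G#M7 G#min Aadd9 Amaj

A minor up to C# minor is a major third; each chord root moves by that interval while the quality stays the same.
EM7: root E up a major third → G#, giving G#M7.
Emin: root E up a major third → G#, giving G#min.
Fadd9: root F up a major third → A, giving Aadd9.
Fmaj: root F up a major third → A, giving Amaj.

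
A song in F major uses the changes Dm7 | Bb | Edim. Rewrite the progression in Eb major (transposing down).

Cm7 Ab Ddim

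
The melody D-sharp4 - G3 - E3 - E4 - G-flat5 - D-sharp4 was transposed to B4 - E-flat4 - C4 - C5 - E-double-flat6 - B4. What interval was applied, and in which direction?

up a minor sixth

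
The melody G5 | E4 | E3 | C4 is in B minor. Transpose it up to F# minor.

From B up to F# is a perfect fifth; apply that to each pitch.
G5 gives D6
E4 gives B4
E3 gives B3
C4 gives G4

D6 B4 B3 G4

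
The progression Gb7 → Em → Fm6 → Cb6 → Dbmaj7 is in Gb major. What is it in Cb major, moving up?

Gb major up to Cb major is a perfect fourth; each chord root moves by that interval while the quality stays the same.
Gb7: root Gb up a perfect fourth → Cb, giving Cb7.
Em: root E up a perfect fourth → A, giving Am.
Fm6: root F up a perfect fourth → Bb, giving Bbm6.
Cb6: root Cb up a perfect fourth → Fb, giving Fb6.
Dbmaj7: root Db up a perfect fourth → Gb, giving Gbmaj7.

Cb7 Am Bbm6 Fb6 Gbmaj7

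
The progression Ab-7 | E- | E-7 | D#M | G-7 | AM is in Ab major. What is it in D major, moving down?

D-7 A#- A#-7 G##M C#-7 D#M

Ab major down to D major is a diminished fifth; each chord root moves by that interval while the quality stays the same.
Ab-7: root Ab down a diminished fifth → D, giving D-7.
E-: root E down a diminished fifth → A#, giving A#-.
E-7: root E down a diminished fifth → A#, giving A#-7.
D#M: root D# down a diminished fifth → G##, giving G##M.
G-7: root G down a diminished fifth → C#, giving C#-7.
AM: root A down a diminished fifth → D#, giving D#M.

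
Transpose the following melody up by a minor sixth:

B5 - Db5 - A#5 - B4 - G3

G6 Bbb5 F#6 G5 Eb4

B5 becomes G6
Db5 becomes Bbb5
A#5 becomes F#6
B4 becomes G5
G3 becomes Eb4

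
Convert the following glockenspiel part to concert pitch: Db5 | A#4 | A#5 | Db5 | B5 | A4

Db7 A#6 A#7 Db7 B7 A6

Written C4 on the glockenspiel sounds as C6, a perfect fifteenth higher; apply that shift to every note.
Db5 → Db7
A#4 → A#6
A#5 → A#7
Db5 → Db7
B5 → B7
A4 → A6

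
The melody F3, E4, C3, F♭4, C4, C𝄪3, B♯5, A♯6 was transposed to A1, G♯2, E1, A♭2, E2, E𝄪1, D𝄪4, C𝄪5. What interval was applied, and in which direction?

Take the first pair: F3 → A1. F to A spans 13 letter names, so the interval is some kind of thirteenth.
A1 to F3 is 20 semitones, which makes it a minor thirteenth; the second version is lower, so the direction is down.
Checking another pair — A#6 → C##5 — gives the same interval.

down a minor thirteenth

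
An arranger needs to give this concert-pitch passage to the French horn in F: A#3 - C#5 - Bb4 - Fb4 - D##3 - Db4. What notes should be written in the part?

Written C4 sounds as F3 on the French horn in F, so concert pitches are written a perfect fifth up.
A#3 → E#4
C#5 → G#5
Bb4 → F5
Fb4 → Cb5
D##3 → A##3
Db4 → Ab4

E#4 G#5 F5 Cb5 A##3 Ab4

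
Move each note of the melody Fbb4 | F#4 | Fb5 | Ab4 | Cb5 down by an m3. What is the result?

Fbb4: a third down reaches D, and 3 semitones makes it Dbb4.
F#4: a third down reaches D, and 3 semitones makes it D#4.
Fb5: a third down reaches D, and 3 semitones makes it Db5.
Ab4: a third down reaches F, and 3 semitones makes it F4.
A minor third down from Cb5 gives Ab4.

Dbb4 D#4 Db5 F4 Ab4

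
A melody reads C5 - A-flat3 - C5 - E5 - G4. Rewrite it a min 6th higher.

Ab5 Fb4 Ab5 C6 Eb5

C5: a sixth up reaches A, and 8 semitones makes it Ab5.
A minor sixth up from Ab3 gives Fb4.
C5 up a minor sixth is Ab5.
A minor sixth up from E5 gives C6.
A minor sixth up from G4 gives Eb5.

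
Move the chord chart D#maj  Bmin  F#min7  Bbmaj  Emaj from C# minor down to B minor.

C# minor down to B minor is a major second; each chord root moves by that interval while the quality stays the same.
D#maj: root D# down a major second → C#, giving C#maj.
Bmin: root B down a major second → A, giving Amin.
F#min7: root F# down a major second → E, giving Emin7.
Bbmaj: root Bb down a major second → Ab, giving Abmaj.
Emaj: root E down a major second → D, giving Dmaj.

C#maj Amin Emin7 Abmaj Dmaj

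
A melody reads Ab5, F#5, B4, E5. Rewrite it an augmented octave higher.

Ab5 up an augmented octave is A6.
F#5 up an augmented octave is F##6.
An augmented octave up from B4 gives B#5.
E5: an octave up reaches E, and 13 semitones makes it E#6.

A6 F##6 B#5 E#6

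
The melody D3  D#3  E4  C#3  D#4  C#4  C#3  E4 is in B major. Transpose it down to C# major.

E2 E#2 F#3 D#2 E#3 D#3 D#2 F#3

B major to C# major down is a minor seventh, so every note moves down by that interval.
D3 gives E2
D#3 gives E#2
E4 gives F#3
C#3 gives D#2
D#4 gives E#3
C#4 gives D#3
C#3 gives D#2
E4 gives F#3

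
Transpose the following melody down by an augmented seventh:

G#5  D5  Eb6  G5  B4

An augmented seventh down from G#5 gives Ab4.
D5 down an augmented seventh is Ebb4.
Eb6: a seventh down reaches F, and 12 semitones makes it Fbb5.
G5: a seventh down reaches A, and 12 semitones makes it Abb4.
An augmented seventh down from B4 gives Cb4.

Ab4 Ebb4 Fbb5 Abb4 Cb4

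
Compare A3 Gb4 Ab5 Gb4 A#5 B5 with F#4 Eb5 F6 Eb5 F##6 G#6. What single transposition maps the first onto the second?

up a major sixth

Take the first pair: A3 → F#4. A to F spans 6 letter names, so the interval is some kind of sixth.
A3 to F#4 is 9 semitones, which makes it a major sixth; the second version is higher, so the direction is up.
Checking another pair — B5 → G#6 — gives the same interval.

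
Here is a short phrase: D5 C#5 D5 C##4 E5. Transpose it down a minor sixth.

D5 becomes F#4
C#5 becomes E#4
D5 becomes F#4
C##4 becomes E##3
E5 becomes G#4

F#4 E#4 F#4 E##3 G#4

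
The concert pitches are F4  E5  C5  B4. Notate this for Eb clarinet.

Written C4 sounds as Eb4 on the Eb clarinet, so concert pitches are written a minor third down.
F4 gives D4
E5 gives C#5
C5 gives A4
B4 gives G#4

D4 C#5 A4 G#4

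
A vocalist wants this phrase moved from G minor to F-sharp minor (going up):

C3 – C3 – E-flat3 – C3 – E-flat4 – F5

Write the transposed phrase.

B3 B3 D4 B3 D5 E6

G minor to F-sharp minor up is a major seventh, so every note moves up by that interval.
C3 becomes B3
C3 becomes B3
Eb3 becomes D4
C3 becomes B3
Eb4 becomes D5
F5 becomes E6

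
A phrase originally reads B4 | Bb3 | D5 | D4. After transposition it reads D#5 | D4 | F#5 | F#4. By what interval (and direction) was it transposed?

Take the first pair: B4 → D#5. B to D spans 3 letter names, so the interval is some kind of third.
B4 to D#5 is 4 semitones, which makes it a major third; the second version is higher, so the direction is up.
Checking another pair — D4 → F#4 — gives the same interval.

up a major third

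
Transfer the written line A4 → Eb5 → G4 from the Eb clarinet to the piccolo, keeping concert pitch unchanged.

C4 Gb4 Bb3

First find concert pitch: the Eb clarinet sounds a minor third above written, so A4 Eb5 G4 sounds C5 Gb5 Bb4.
Then write for piccolo: it sounds a perfect octave above written, so the part must be a perfect octave below concert.
C5 → C4
Gb5 → Gb4
Bb4 → Bb3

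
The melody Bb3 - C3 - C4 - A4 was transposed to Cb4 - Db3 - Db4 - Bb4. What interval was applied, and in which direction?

up a minor second

From Bb3 to Cb4 is 2 letter names — a second of some quality.
Bb3 to Cb4 is 1 semitone, which makes it a minor second; the second version is higher, so the direction is up.
Checking another pair — A4 → Bb4 — gives the same interval.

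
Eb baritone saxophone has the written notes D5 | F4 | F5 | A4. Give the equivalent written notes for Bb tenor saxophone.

G4 Bb3 Bb4 D4

First find concert pitch: the Eb baritone saxophone sounds a major thirteenth below written, so D5 F4 F5 A4 sounds F3 Ab2 Ab3 C3.
Then write for Bb tenor saxophone: it sounds a major ninth below written, so the part must be a major ninth above concert.
F3 → G4
Ab2 → Bb3
Ab3 → Bb4
C3 → D4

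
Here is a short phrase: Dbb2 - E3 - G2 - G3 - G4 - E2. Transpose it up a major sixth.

Dbb2: a sixth up reaches B, and 9 semitones makes it Bbb2.
E3 up a major sixth is C#4.
A major sixth up from G2 gives E3.
G3: a sixth up reaches E, and 9 semitones makes it E4.
A major sixth up from G4 gives E5.
E2: a sixth up reaches C, and 9 semitones makes it C#3.

Bbb2 C#4 E3 E4 E5 C#3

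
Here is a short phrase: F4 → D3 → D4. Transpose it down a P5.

Bb3 G2 G3

F4 gives Bb3
D3 gives G2
D4 gives G3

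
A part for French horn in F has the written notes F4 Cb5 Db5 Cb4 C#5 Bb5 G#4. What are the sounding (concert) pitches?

Bb3 Fb4 Gb4 Fb3 F#4 Eb5 C#4

The French horn in F sounds a perfect fifth below written, so transpose each written note down a perfect fifth.
F4 → Bb3
Cb5 → Fb4
Db5 → Gb4
Cb4 → Fb3
C#5 → F#4
Bb5 → Eb5
G#4 → C#4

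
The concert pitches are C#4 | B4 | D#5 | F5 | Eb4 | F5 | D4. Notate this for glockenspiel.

C#2 B2 D#3 F3 Eb2 F3 D2

The glockenspiel sounds a perfect fifteenth above written, so the written part must be a perfect fifteenth below concert — transpose each note down.
C#4 gives C#2
B4 gives B2
D#5 gives D#3
F5 gives F3
Eb4 gives Eb2
F5 gives F3
D4 gives D2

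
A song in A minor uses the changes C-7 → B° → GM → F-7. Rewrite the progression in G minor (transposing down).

Bb-7 A° FM Eb-7

A minor down to G minor is a major second; each chord root moves by that interval while the quality stays the same.
C-7: root C down a major second → Bb, giving Bb-7.
B°: root B down a major second → A, giving A°.
GM: root G down a major second → F, giving FM.
F-7: root F down a major second → Eb, giving Eb-7.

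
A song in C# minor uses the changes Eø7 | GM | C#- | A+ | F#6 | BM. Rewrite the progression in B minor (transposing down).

Dø7 FM B- G+ E6 AM

C# minor down to B minor is a major second; each chord root moves by that interval while the quality stays the same.
Eø7: root E down a major second → D, giving Dø7.
GM: root G down a major second → F, giving FM.
C#-: root C# down a major second → B, giving B-.
A+: root A down a major second → G, giving G+.
F#6: root F# down a major second → E, giving E6.
BM: root B down a major second → A, giving AM.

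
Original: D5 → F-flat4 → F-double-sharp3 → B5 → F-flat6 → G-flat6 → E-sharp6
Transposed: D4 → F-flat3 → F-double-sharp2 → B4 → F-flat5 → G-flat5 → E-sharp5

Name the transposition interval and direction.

down a perfect octave

From D5 to D4 is 8 letter names — an octave of some quality.
D4 to D5 is 12 semitones, which makes it a perfect octave; the second version is lower, so the direction is down.
Checking another pair — E#6 → E#5 — gives the same interval.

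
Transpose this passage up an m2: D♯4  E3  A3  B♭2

E4 F3 Bb3 Cb3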